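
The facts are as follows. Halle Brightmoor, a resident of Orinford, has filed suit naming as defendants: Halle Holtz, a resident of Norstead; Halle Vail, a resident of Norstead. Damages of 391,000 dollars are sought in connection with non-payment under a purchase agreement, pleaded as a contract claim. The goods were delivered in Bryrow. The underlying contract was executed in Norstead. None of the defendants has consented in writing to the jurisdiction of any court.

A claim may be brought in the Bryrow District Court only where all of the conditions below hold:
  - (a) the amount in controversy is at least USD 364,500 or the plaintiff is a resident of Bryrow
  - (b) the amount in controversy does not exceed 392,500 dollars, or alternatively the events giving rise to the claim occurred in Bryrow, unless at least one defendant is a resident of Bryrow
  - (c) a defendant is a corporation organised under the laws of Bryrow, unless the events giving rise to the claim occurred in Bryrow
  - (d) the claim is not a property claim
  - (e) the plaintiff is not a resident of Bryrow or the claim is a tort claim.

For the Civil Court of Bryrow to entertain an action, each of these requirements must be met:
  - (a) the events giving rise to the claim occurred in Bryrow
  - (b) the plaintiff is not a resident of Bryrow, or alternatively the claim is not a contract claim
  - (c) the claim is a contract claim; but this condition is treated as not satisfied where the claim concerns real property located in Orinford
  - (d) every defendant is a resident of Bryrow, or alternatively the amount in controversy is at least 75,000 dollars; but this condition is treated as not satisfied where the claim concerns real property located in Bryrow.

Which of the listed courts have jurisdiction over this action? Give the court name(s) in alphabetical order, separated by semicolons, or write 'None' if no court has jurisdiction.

the Bryrow District Court; the Civil Court of Bryrow

The Bryrow District Court:
  (a) The amount in controversy is 391,000 dollars, which meets the $364,500 floor — that alternative is enough. Met.
  (b) The amount in controversy is USD 391,000, within the 392,500 dollars ceiling, so one alternative holds. Satisfied.
  (c) No defendant is a corporation. The proviso rescues it, though: the operative events occurred in Bryrow. Satisfied.
  (d) The claim is a contract claim, not a property claim. Satisfied.
  (e) The plaintiff resides in Orinford, which is not Bryrow, so one alternative holds. Condition met.
  → Jurisdiction lies.
The Civil Court of Bryrow:
  (a) The operative events occurred in Bryrow. Condition met.
  (b) The plaintiff resides in Orinford, which is not Bryrow, so this disjunct is met. Satisfied.
  (c) The claim is a contract claim. And the carve-out is inapplicable — the claim does not concern real property. Met.
  (d) The amount in controversy is USD 391,000, which meets the 75,000 dollars floor, which satisfies one of the alternatives. The carve-out does not apply: the claim does not concern real property. Satisfied.
  → Jurisdiction lies.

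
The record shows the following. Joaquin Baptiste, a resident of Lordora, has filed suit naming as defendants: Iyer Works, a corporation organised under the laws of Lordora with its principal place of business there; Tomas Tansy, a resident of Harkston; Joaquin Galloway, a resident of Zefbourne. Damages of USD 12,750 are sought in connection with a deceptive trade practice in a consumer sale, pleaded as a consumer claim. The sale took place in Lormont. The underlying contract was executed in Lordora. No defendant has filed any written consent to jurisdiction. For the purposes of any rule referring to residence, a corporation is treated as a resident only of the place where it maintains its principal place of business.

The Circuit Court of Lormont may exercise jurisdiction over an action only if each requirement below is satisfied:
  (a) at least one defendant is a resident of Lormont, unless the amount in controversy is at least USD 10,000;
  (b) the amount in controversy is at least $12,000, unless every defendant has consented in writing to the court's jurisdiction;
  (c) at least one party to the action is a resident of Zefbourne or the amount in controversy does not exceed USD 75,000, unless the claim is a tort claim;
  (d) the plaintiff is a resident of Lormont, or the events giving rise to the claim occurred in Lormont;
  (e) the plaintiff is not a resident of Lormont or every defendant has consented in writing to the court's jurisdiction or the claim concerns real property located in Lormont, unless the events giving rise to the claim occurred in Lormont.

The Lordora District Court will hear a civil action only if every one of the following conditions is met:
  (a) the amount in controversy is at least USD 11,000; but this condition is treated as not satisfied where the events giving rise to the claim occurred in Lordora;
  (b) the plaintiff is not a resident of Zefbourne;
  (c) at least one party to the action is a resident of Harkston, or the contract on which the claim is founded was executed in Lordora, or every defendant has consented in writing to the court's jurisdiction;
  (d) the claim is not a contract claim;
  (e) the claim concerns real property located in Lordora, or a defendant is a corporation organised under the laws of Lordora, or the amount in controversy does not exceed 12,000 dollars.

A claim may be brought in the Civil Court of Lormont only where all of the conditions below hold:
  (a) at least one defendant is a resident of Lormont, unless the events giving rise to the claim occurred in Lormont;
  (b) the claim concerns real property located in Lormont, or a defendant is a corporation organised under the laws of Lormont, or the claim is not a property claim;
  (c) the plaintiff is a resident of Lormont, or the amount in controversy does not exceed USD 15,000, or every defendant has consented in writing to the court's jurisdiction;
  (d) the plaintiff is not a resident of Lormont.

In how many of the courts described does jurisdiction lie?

The Circuit Court of Lormont:
  (a) No defendant resides in Lormont (they reside in Lordora, Harkston, Zefbourne). But the amount in controversy is $12,750, which meets the $10,000 floor, and the 'unless' clause therefore excuses the requirement. Satisfied.
  (b) The amount in controversy is $12,750, which meets the $12,000 floor. Met.
  (c) Joaquin Galloway resides in Zefbourne, which satisfies one of the alternatives. Condition met.
  (d) The operative events occurred in Lormont, so this disjunct is met. Satisfied.
  (e) The plaintiff resides in Lordora, which is not Lormont, which satisfies one of the alternatives. Satisfied.
  → Jurisdiction lies.
The Lordora District Court:
  (a) The amount in controversy is USD 12,750, which meets the 11,000 dollars floor. And the carve-out is inapplicable — the operative events occurred in Lormont, not Lordora. Met.
  (b) The plaintiff resides in Lordora, which is not Zefbourne. Condition met.
  (c) Tomas Tansy resides in Harkston, which satisfies one of the alternatives. Condition met.
  (d) The claim is a consumer claim, not a contract claim. Met.
  (e) Iyer Works is organised under the laws of Lordora, so this disjunct is met. Satisfied.
  → The court has jurisdiction.
The Civil Court of Lormont:
  (a) No defendant resides in Lormont (they reside in Lordora, Harkston, Zefbourne). However, the operative events occurred in Lormont, so the 'unless' proviso supplies this condition. Satisfied.
  (b) The claim is a consumer claim, not a property claim, so this disjunct is met. Condition met.
  (c) The amount in controversy is USD 12,750, within the $15,000 ceiling, so one alternative holds. Condition met.
  (d) The plaintiff resides in Lordora, which is not Lormont. Satisfied.
  → All conditions met; jurisdiction exists.
Courts with jurisdiction: the Circuit Court of Lormont, the Lordora District Court, the Civil Court of Lormont — 3 in total.

3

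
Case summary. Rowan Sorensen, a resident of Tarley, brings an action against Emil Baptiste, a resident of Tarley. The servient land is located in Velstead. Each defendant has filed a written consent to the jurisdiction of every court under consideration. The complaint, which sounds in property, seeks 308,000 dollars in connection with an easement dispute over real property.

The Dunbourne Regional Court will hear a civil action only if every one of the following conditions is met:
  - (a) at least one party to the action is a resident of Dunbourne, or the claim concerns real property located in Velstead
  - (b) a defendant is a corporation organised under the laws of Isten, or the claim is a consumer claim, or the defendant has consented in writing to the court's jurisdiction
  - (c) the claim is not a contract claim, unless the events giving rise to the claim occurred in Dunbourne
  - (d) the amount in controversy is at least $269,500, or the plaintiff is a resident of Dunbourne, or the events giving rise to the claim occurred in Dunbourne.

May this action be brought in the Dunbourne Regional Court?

The Dunbourne Regional Court:
  (a) The property lies in Velstead, which satisfies one of the alternatives. Met.
  (b) Every defendant has filed written consent, which satisfies one of the alternatives. Satisfied.
  (c) The claim is a property claim, not a contract claim. Met.
  (d) The amount in controversy is USD 308,000, which meets the 269,500 dollars floor, which satisfies one of the alternatives. Condition met.
  → Every requirement is satisfied — jurisdiction.

Yes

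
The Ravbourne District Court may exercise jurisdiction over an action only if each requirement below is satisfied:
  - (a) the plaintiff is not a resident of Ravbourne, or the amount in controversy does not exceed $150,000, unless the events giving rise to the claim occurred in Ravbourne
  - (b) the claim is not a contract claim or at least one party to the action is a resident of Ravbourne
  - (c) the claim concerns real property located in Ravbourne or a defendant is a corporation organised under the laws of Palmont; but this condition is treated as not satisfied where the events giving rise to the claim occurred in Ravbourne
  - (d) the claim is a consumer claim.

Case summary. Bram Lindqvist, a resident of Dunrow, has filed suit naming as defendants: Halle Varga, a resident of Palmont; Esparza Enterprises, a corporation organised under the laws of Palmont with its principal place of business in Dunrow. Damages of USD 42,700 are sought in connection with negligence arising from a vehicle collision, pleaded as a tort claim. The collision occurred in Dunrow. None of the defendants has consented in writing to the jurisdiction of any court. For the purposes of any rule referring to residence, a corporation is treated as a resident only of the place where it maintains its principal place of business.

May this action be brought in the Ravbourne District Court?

No

The Ravbourne District Court:
  (a) The plaintiff resides in Dunrow, which is not Ravbourne, which satisfies one of the alternatives. Met.
  (b) The claim is a tort claim, not a contract claim, so this disjunct is met. Met.
  (c) Esparza Enterprises is organised under the laws of Palmont, so this disjunct is met. The exception is not triggered, since the operative events occurred in Dunrow, not Ravbourne. Met.
  (d) The claim is a tort claim, not a consumer claim. Not met.
  → Not every requirement is met — no jurisdiction.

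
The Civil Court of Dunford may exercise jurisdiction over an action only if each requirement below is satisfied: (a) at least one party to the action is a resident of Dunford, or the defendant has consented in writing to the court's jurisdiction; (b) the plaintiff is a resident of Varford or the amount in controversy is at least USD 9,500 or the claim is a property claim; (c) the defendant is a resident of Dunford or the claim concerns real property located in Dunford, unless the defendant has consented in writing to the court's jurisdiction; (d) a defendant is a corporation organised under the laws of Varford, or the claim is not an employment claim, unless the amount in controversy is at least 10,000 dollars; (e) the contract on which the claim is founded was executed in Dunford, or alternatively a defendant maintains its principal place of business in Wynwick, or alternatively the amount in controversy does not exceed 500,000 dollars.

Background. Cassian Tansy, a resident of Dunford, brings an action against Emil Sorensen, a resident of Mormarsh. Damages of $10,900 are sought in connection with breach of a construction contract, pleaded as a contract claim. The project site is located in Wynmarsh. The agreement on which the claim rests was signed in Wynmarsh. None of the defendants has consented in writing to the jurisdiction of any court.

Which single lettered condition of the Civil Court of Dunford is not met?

The Civil Court of Dunford:
  (a) Cassian Tansy resides in Dunford, so one alternative holds. Condition met.
  (b) The amount in controversy is USD 10,900, which meets the USD 9,500 floor — that alternative is enough. Met.
  (c) The defendant resides in Mormarsh, not Dunford; the claim does not concern real property — no alternative holds. Nor does the 'unless' clause help: no such written consent has been filed. Not met.
  (d) The claim is a contract claim, not an employment claim, so this disjunct is met. Met.
  (e) The amount in controversy is 10,900 dollars, within the $500,000 ceiling, so one alternative holds. Satisfied.
Only condition (c) fails.

(c)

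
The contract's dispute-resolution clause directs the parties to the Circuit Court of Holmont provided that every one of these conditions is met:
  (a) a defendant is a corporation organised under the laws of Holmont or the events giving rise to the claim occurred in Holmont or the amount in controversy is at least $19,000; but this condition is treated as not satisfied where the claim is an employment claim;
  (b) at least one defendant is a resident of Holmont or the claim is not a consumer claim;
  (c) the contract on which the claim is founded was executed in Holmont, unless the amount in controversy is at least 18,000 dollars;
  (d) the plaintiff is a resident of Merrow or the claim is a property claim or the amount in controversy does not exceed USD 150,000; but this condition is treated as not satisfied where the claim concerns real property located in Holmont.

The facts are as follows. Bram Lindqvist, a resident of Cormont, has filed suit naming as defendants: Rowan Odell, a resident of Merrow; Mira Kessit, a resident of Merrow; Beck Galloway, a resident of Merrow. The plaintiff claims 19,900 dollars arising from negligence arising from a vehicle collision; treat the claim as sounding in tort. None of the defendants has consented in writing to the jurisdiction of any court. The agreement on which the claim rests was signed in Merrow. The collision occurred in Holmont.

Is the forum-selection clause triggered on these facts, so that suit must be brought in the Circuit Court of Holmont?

The Circuit Court of Holmont:
  (a) The operative events occurred in Holmont, which satisfies one of the alternatives. The exception is not triggered, since the claim is a tort claim, not an employment claim. Met.
  (b) The claim is a tort claim, not a consumer claim, so one alternative holds. Met.
  (c) The contract was executed in Merrow, not Holmont. The proviso rescues it, though: the amount in controversy is USD 19,900, which meets the USD 18,000 floor. Satisfied.
  (d) The amount in controversy is $19,900, within the $150,000 ceiling, so this disjunct is met. And the carve-out is inapplicable — the claim does not concern real property. Satisfied.
  → Forum clause is triggered.

Yes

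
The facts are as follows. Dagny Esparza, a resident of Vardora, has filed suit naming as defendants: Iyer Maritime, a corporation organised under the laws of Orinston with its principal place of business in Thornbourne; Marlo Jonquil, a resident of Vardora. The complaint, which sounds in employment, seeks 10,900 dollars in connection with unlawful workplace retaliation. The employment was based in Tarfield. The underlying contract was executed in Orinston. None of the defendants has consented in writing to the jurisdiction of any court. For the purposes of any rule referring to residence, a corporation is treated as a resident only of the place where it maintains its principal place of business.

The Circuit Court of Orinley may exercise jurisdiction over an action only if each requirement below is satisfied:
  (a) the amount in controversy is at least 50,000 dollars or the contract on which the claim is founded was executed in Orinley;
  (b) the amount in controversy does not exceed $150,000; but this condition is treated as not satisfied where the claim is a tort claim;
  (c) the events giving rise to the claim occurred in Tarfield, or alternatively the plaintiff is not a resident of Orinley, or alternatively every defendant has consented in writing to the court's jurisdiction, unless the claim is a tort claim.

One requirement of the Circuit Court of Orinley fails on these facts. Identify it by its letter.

The Circuit Court of Orinley:
  (a) The amount in controversy is $10,900, below the 50,000 dollars floor; the contract was executed in Orinston, not Orinley — no alternative holds. Not satisfied.
  (b) The amount in controversy is 10,900 dollars, within the $150,000 ceiling. And the carve-out is inapplicable — the claim is an employment claim, not a tort claim. Satisfied.
  (c) The operative events occurred in Tarfield — that alternative is enough. Met.
Only condition (a) fails.

(a)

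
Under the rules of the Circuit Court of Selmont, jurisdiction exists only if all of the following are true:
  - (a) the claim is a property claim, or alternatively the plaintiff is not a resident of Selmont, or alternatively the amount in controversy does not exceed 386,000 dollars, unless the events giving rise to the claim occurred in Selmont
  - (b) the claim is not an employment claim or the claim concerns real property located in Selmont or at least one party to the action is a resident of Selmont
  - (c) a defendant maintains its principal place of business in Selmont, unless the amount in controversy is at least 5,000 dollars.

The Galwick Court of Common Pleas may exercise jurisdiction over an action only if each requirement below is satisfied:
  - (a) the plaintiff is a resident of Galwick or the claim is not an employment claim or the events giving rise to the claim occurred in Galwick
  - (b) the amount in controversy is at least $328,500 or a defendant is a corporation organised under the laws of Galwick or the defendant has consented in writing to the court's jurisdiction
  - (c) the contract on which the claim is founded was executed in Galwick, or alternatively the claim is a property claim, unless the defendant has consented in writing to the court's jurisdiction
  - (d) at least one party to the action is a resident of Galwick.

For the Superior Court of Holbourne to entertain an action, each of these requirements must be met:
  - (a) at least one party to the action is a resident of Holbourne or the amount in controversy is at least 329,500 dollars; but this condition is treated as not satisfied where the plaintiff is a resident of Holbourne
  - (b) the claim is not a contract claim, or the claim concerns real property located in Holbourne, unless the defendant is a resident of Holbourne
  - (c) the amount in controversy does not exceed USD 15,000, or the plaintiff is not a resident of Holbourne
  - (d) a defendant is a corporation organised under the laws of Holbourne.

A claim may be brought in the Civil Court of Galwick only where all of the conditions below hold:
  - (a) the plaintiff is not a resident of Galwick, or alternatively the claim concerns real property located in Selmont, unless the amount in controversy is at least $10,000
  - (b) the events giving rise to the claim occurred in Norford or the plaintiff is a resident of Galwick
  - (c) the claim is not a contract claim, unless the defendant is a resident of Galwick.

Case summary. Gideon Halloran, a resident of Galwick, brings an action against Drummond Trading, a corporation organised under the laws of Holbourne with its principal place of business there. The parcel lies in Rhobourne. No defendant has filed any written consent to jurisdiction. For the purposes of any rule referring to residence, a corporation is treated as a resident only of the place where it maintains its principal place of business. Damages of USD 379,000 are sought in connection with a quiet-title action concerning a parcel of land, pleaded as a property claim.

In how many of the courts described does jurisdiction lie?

4

The Circuit Court of Selmont:
  (a) The claim is a property claim — that alternative is enough. Condition met.
  (b) The claim is a property claim, not an employment claim, so this disjunct is met. Satisfied.
  (c) The corporate defendant(s) have their principal place of business in Holbourne, not Selmont. However, the amount in controversy is 379,000 dollars, which meets the 5,000 dollars floor, so the 'unless' proviso supplies this condition. Satisfied.
  → The court has jurisdiction.
The Galwick Court of Common Pleas:
  (a) The plaintiff resides in Galwick — that alternative is enough. Condition met.
  (b) The amount in controversy is USD 379,000, which meets the 328,500 dollars floor, so one alternative holds. Met.
  (c) The claim is a property claim — that alternative is enough. Satisfied.
  (d) Gideon Halloran resides in Galwick. Condition met.
  → Jurisdiction lies.
The Superior Court of Holbourne:
  (a) Drummond Trading resides in Holbourne, so one alternative holds. The carve-out does not apply: the plaintiff resides in Galwick, not Holbourne. Condition met.
  (b) The claim is a property claim, not a contract claim, which satisfies one of the alternatives. Satisfied.
  (c) The plaintiff resides in Galwick, which is not Holbourne, which satisfies one of the alternatives. Satisfied.
  (d) Drummond Trading is organised under the laws of Holbourne. Satisfied.
  → Jurisdiction lies.
The Civil Court of Galwick:
  (a) The plaintiff resides in Galwick; the property lies in Rhobourne, not Selmont — no alternative holds. But the amount in controversy is $379,000, which meets the 10,000 dollars floor, and the 'unless' clause therefore excuses the requirement. Condition met.
  (b) The plaintiff resides in Galwick — that alternative is enough. Met.
  (c) The claim is a property claim, not a contract claim. Condition met.
  → The court has jurisdiction.
Courts with jurisdiction: the Circuit Court of Selmont, the Galwick Court of Common Pleas, the Superior Court of Holbourne, the Civil Court of Galwick — 4 in total.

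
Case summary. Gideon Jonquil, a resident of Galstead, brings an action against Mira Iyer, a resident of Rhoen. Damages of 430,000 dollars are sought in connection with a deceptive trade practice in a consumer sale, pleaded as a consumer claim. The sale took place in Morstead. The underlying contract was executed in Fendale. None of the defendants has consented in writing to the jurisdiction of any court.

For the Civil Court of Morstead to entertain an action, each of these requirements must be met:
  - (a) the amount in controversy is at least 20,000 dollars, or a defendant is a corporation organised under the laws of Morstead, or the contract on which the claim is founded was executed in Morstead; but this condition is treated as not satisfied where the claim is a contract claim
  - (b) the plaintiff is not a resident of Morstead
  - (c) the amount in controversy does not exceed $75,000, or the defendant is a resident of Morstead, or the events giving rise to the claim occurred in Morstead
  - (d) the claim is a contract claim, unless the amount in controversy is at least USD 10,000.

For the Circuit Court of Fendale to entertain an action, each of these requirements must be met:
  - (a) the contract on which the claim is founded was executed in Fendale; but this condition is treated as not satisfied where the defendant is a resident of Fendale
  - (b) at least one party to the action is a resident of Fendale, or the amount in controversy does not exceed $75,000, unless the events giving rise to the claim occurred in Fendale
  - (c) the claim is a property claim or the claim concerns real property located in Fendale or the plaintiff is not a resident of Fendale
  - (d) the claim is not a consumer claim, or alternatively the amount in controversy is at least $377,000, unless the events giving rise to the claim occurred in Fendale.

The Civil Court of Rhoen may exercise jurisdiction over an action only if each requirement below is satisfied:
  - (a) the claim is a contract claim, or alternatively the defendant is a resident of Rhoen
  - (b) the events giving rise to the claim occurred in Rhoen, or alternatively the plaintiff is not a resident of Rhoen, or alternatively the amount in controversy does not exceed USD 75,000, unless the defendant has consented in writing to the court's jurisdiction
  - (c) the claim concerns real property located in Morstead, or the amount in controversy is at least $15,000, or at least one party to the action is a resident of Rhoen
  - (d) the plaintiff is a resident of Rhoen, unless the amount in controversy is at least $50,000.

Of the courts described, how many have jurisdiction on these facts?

2

The Civil Court of Morstead:
  (a) The amount in controversy is 430,000 dollars, which meets the USD 20,000 floor, which satisfies one of the alternatives. And the carve-out is inapplicable — the claim is a consumer claim, not a contract claim. Condition met.
  (b) The plaintiff resides in Galstead, which is not Morstead. Condition met.
  (c) The operative events occurred in Morstead, which satisfies one of the alternatives. Satisfied.
  (d) The claim is a consumer claim, not a contract claim. However, the amount in controversy is $430,000, which meets the 10,000 dollars floor, so the 'unless' proviso supplies this condition. Met.
  → All conditions met; jurisdiction exists.
The Circuit Court of Fendale:
  (a) The contract was executed in Fendale. The exception is not triggered, since the defendant resides in Rhoen, not Fendale. Condition met.
  (b) No party resides in Fendale; the amount in controversy is 430,000 dollars, above the $75,000 ceiling — every alternative fails. The proviso offers no rescue either, since the operative events occurred in Morstead, not Fendale. Not satisfied.
  (c) The plaintiff resides in Galstead, which is not Fendale — that alternative is enough. Met.
  (d) The amount in controversy is USD 430,000, which meets the $377,000 floor, so this disjunct is met. Condition met.
  → No jurisdiction.
The Civil Court of Rhoen:
  (a) The defendant resides in Rhoen, which satisfies one of the alternatives. Condition met.
  (b) The plaintiff resides in Galstead, which is not Rhoen, so one alternative holds. Satisfied.
  (c) The amount in controversy is $430,000, which meets the USD 15,000 floor, which satisfies one of the alternatives. Satisfied.
  (d) The plaintiff resides in Galstead, not Rhoen. However, the amount in controversy is $430,000, which meets the USD 50,000 floor, so the 'unless' proviso supplies this condition. Condition met.
  → Every requirement is satisfied — jurisdiction.
Courts with jurisdiction: the Civil Court of Morstead, the Civil Court of Rhoen — 2 in total.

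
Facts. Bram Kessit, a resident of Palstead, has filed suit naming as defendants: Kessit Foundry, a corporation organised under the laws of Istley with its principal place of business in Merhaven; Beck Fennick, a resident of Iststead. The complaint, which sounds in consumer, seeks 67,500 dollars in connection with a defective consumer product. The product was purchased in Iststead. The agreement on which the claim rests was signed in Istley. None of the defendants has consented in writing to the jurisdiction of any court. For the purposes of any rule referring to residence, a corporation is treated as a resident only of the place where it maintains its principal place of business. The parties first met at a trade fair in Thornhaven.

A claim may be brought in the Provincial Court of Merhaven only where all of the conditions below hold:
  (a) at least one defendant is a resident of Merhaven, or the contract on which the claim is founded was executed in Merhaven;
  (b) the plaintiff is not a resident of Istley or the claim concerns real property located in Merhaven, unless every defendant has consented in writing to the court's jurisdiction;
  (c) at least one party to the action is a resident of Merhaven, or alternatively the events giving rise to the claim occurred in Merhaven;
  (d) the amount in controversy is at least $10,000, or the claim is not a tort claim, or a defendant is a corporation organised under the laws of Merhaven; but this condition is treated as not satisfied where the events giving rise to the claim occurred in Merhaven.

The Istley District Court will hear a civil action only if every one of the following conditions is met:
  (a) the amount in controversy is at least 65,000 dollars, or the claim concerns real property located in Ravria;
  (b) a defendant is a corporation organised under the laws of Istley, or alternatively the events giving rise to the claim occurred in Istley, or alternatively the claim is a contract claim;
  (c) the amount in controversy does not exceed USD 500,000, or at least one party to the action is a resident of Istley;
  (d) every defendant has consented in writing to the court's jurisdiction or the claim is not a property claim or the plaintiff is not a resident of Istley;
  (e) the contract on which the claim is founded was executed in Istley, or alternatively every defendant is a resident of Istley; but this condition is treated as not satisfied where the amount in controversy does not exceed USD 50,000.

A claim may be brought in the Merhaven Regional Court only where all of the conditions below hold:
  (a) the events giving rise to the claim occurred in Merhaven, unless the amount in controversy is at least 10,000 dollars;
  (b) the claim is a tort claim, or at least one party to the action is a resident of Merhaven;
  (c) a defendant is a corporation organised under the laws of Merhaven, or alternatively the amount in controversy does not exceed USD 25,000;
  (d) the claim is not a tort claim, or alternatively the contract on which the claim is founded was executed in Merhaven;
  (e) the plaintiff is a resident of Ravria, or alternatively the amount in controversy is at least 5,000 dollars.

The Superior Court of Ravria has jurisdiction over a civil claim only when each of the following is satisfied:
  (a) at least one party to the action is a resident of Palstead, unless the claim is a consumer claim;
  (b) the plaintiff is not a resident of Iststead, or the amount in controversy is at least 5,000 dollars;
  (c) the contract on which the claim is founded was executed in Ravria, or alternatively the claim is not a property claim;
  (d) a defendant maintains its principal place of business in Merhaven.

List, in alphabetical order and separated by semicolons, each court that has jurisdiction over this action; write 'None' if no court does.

the Istley District Court; the Provincial Court of Merhaven; the Superior Court of Ravria

The Provincial Court of Merhaven:
  (a) Kessit Foundry resides in Merhaven — that alternative is enough. Met.
  (b) The plaintiff resides in Palstead, which is not Istley — that alternative is enough. Satisfied.
  (c) Kessit Foundry resides in Merhaven, so this disjunct is met. Condition met.
  (d) The amount in controversy is 67,500 dollars, which meets the USD 10,000 floor — that alternative is enough. And the carve-out is inapplicable — the operative events occurred in Iststead, not Merhaven. Met.
  → All conditions met; jurisdiction exists.
The Istley District Court:
  (a) The amount in controversy is 67,500 dollars, which meets the $65,000 floor, so this disjunct is met. Condition met.
  (b) Kessit Foundry is organised under the laws of Istley, so this disjunct is met. Met.
  (c) The amount in controversy is 67,500 dollars, within the USD 500,000 ceiling — that alternative is enough. Satisfied.
  (d) The claim is a consumer claim, not a property claim — that alternative is enough. Condition met.
  (e) The contract was executed in Istley, so one alternative holds. The exception is not triggered, since the amount in controversy is USD 67,500, above the $50,000 ceiling. Met.
  → Every requirement is satisfied — jurisdiction.
The Merhaven Regional Court:
  (a) The operative events occurred in Iststead, not Merhaven. However, the amount in controversy is USD 67,500, which meets the USD 10,000 floor, so the 'unless' proviso supplies this condition. Condition met.
  (b) Kessit Foundry resides in Merhaven, which satisfies one of the alternatives. Satisfied.
  (c) The corporate defendant(s) are organised in Istley, not Merhaven; the amount in controversy is USD 67,500, above the 25,000 dollars ceiling — none of the alternatives is met. Not met.
  (d) The claim is a consumer claim, not a tort claim, so one alternative holds. Met.
  (e) The amount in controversy is USD 67,500, which meets the USD 5,000 floor, which satisfies one of the alternatives. Satisfied.
  → At least one condition fails; no jurisdiction.
The Superior Court of Ravria:
  (a) Bram Kessit resides in Palstead. Satisfied.
  (b) The plaintiff resides in Palstead, which is not Iststead, so one alternative holds. Condition met.
  (c) The claim is a consumer claim, not a property claim — that alternative is enough. Condition met.
  (d) Kessit Foundry has its principal place of business in Merhaven. Satisfied.
  → Jurisdiction lies.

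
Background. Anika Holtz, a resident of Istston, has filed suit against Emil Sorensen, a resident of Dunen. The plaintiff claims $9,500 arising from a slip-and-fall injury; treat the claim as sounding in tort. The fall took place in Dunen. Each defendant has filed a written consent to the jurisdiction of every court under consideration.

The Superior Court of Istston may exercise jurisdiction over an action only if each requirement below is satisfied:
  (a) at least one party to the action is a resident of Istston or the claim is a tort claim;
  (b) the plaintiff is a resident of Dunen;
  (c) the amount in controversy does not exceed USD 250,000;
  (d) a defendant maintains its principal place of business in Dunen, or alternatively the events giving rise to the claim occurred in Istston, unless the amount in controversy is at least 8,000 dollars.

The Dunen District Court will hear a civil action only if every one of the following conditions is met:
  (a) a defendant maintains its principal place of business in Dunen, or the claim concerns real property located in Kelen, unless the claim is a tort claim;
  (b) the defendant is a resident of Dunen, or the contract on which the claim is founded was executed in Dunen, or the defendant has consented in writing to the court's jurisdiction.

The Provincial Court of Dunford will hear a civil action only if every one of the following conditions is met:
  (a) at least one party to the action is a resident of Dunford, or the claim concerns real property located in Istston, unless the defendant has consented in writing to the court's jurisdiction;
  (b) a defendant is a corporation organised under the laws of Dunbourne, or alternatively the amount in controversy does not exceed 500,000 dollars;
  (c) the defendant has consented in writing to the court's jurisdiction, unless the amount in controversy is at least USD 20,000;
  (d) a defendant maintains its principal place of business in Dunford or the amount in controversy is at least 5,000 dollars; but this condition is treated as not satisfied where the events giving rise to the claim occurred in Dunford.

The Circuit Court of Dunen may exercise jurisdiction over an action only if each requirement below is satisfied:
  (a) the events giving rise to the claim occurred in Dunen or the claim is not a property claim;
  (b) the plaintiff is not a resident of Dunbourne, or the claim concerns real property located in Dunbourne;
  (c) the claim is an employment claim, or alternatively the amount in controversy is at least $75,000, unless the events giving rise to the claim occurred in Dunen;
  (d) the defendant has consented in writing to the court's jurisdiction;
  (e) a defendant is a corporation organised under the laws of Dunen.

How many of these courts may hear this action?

The Superior Court of Istston:
  (a) Anika Holtz resides in Istston, so one alternative holds. Met.
  (b) The plaintiff resides in Istston, not Dunen. Not met.
  (c) The amount in controversy is USD 9,500, within the $250,000 ceiling. Met.
  (d) No defendant is a corporation; the operative events occurred in Dunen, not Istston — none of the alternatives is met. However, the amount in controversy is USD 9,500, which meets the USD 8,000 floor, so the 'unless' proviso supplies this condition. Satisfied.
  → The court lacks jurisdiction.
The Dunen District Court:
  (a) No defendant is a corporation; the claim does not concern real property — every alternative fails. But the claim is a tort claim, and the 'unless' clause therefore excuses the requirement. Met.
  (b) The defendant resides in Dunen, so one alternative holds. Met.
  → Every requirement is satisfied — jurisdiction.
The Provincial Court of Dunford:
  (a) No party resides in Dunford; the claim does not concern real property — every alternative fails. However, every defendant has filed written consent, so the 'unless' proviso supplies this condition. Condition met.
  (b) The amount in controversy is $9,500, within the 500,000 dollars ceiling, so this disjunct is met. Satisfied.
  (c) Every defendant has filed written consent. Met.
  (d) The amount in controversy is 9,500 dollars, which meets the $5,000 floor — that alternative is enough. The exception is not triggered, since the operative events occurred in Dunen, not Dunford. Satisfied.
  → Every requirement is satisfied — jurisdiction.
The Circuit Court of Dunen:
  (a) The operative events occurred in Dunen, so this disjunct is met. Met.
  (b) The plaintiff resides in Istston, which is not Dunbourne — that alternative is enough. Satisfied.
  (c) The claim is a tort claim, not an employment claim; the amount in controversy is USD 9,500, below the 75,000 dollars floor — none of the alternatives is met. The proviso rescues it, though: the operative events occurred in Dunen. Condition met.
  (d) Every defendant has filed written consent. Met.
  (e) No defendant is a corporation. Not satisfied.
  → The court lacks jurisdiction.
Courts with jurisdiction: the Dunen District Court, the Provincial Court of Dunford — 2 in total.

2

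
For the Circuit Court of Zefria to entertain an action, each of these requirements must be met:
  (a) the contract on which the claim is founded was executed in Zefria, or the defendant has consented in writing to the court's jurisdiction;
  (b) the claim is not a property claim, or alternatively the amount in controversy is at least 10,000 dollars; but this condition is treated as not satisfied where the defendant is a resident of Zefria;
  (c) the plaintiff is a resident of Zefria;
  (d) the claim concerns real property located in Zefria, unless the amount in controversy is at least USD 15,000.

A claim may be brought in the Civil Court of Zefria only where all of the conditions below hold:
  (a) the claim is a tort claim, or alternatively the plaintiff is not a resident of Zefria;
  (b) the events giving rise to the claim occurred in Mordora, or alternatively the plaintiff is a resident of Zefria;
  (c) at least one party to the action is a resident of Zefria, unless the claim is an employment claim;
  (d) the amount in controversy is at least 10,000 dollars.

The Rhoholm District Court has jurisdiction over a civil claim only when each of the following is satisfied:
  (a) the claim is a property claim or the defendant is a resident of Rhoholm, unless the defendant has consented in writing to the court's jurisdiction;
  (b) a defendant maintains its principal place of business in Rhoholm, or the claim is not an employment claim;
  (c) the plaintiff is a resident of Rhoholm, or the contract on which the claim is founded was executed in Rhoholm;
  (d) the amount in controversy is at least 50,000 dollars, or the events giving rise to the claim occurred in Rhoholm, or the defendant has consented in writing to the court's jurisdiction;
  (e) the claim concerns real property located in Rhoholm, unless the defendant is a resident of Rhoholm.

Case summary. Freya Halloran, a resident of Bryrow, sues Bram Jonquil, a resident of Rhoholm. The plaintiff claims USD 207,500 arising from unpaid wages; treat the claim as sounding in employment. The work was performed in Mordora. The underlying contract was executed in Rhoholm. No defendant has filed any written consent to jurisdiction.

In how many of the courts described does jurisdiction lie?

The Circuit Court of Zefria:
  (a) The contract was executed in Rhoholm, not Zefria; no such written consent has been filed — none of the alternatives is met. Not met.
  (b) The claim is an employment claim, not a property claim, which satisfies one of the alternatives. The carve-out does not apply: the defendant resides in Rhoholm, not Zefria. Met.
  (c) The plaintiff resides in Bryrow, not Zefria. Not met.
  (d) The claim does not concern real property. The proviso rescues it, though: the amount in controversy is 207,500 dollars, which meets the $15,000 floor. Condition met.
  → Not every requirement is met — no jurisdiction.
The Civil Court of Zefria:
  (a) The plaintiff resides in Bryrow, which is not Zefria, so one alternative holds. Met.
  (b) The operative events occurred in Mordora, which satisfies one of the alternatives. Condition met.
  (c) No party resides in Zefria. The proviso rescues it, though: the claim is an employment claim. Satisfied.
  (d) The amount in controversy is 207,500 dollars, which meets the USD 10,000 floor. Met.
  → Every requirement is satisfied — jurisdiction.
The Rhoholm District Court:
  (a) The defendant resides in Rhoholm, so this disjunct is met. Satisfied.
  (b) No defendant is a corporation; the claim is an employment claim — none of the alternatives is met. Not met.
  (c) The contract was executed in Rhoholm, so this disjunct is met. Met.
  (d) The amount in controversy is USD 207,500, which meets the USD 50,000 floor — that alternative is enough. Condition met.
  (e) The claim does not concern real property. But the defendant resides in Rhoholm, and the 'unless' clause therefore excuses the requirement. Condition met.
  → The court lacks jurisdiction.
Courts with jurisdiction: the Civil Court of Zefria — 1 in total.

1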